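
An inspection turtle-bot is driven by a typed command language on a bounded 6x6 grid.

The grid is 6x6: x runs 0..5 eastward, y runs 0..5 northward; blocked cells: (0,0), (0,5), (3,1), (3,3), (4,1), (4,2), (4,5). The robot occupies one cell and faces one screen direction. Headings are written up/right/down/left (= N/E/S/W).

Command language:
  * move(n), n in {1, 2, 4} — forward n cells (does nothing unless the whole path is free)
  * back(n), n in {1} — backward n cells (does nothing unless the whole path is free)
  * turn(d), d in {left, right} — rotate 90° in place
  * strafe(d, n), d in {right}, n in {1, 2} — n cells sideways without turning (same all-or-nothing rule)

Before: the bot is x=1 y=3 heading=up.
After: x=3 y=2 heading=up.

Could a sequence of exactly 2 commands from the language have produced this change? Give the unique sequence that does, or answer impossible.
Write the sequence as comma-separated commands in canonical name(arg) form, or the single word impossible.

back(1), strafe(right, 2)

key: order matters: swapping back(1) and strafe(right, 2) lands elsewhere
from: x=1 y=3 heading=up
t=1 back(1) ⇒ x=1 y=2 heading=up
t=2 strafe(right, 2) ⇒ x=3 y=2 heading=up
uniquely the one of 64 2-step routes that fits.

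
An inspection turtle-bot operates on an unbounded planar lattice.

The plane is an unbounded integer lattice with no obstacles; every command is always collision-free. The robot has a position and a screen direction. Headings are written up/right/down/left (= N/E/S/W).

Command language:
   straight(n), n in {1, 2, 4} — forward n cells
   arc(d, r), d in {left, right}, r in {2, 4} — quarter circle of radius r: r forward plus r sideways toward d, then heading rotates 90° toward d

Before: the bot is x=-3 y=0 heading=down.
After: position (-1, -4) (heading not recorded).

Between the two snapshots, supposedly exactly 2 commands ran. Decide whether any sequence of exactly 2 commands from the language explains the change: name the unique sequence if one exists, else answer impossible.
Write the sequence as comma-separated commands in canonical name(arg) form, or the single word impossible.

key: running arc(left, 2) before straight(2) would end elsewhere — order is forced
from: x=-3 y=0 heading=down
step 1 (straight(2)): x=-3 y=-2 heading=down
step 2 (arc(left, 2)): x=-1 y=-4 heading=right
all 49 alternatives checked — unique.

straight(2), arc(left, 2)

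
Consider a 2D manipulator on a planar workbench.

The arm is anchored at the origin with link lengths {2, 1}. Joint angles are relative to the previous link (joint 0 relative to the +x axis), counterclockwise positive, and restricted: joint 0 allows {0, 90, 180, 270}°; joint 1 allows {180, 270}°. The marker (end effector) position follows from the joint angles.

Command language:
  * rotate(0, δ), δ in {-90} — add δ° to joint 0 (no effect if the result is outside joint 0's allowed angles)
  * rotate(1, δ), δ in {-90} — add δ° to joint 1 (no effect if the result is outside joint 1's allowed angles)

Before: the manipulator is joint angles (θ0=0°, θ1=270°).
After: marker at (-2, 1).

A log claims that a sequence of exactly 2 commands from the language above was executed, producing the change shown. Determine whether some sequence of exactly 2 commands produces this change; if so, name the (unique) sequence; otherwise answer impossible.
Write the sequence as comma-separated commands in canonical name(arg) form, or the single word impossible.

start: joint angles (θ0=0°, θ1=270°)
step 1 (rotate(0, -90)): joint angles (θ0=270°, θ1=270°)
step 2 (rotate(0, -90)): joint angles (θ0=180°, θ1=270°)
all 4 alternatives checked — unique.

rotate(0, -90), rotate(0, -90)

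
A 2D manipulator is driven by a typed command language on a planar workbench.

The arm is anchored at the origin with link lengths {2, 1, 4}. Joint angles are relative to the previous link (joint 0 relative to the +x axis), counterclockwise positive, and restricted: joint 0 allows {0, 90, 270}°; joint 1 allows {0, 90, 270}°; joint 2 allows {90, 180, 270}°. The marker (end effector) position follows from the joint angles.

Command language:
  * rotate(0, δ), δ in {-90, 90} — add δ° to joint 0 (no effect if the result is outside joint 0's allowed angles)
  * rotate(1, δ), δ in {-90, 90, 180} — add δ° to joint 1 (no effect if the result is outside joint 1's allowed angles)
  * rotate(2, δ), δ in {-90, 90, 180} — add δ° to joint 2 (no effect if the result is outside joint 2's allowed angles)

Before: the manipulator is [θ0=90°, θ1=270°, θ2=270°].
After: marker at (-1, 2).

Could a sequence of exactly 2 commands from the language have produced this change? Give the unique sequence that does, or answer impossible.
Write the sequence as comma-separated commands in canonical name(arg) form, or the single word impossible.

rotate(0, -90), rotate(0, -90)

from: [θ0=90°, θ1=270°, θ2=270°]
step 1 (rotate(0, -90)): [θ0=0°, θ1=270°, θ2=270°]
step 2 (rotate(0, -90)): [θ0=270°, θ1=270°, θ2=270°]
all 64 alternatives checked — unique.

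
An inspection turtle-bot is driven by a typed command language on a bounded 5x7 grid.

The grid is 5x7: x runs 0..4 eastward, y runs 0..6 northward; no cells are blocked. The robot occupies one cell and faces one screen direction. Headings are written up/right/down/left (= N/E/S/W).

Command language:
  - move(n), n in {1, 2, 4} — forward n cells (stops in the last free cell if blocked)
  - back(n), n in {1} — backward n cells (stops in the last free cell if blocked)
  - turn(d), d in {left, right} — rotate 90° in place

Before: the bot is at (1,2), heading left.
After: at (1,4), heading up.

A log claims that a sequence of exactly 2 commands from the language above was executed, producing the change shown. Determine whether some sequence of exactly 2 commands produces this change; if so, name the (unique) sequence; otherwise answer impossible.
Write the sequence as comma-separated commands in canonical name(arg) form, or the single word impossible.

turn(right), move(2)

key: position moved to (1,4) AND the heading swung to N — translation plus rotation needed
begin: at (1,2), heading left
1. turn(right) → at (1,2), heading up
2. move(2) → at (1,4), heading up
all 36 alternatives checked — unique.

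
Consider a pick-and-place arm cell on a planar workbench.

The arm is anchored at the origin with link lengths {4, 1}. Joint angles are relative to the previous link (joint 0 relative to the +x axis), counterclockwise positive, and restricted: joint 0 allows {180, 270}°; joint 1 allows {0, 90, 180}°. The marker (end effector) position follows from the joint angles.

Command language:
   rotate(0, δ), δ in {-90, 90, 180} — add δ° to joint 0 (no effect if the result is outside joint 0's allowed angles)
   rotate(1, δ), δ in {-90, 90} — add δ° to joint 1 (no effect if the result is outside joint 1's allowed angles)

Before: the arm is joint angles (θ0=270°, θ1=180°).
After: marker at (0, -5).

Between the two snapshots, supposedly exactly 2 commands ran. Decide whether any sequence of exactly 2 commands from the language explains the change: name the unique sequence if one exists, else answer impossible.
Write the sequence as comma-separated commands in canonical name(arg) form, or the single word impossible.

rotate(1, -90), rotate(1, -90)

from: joint angles (θ0=270°, θ1=180°)
1. rotate(1, -90) → joint angles (θ0=270°, θ1=90°)
2. rotate(1, -90) → joint angles (θ0=270°, θ1=0°)
all 25 alternatives checked — unique.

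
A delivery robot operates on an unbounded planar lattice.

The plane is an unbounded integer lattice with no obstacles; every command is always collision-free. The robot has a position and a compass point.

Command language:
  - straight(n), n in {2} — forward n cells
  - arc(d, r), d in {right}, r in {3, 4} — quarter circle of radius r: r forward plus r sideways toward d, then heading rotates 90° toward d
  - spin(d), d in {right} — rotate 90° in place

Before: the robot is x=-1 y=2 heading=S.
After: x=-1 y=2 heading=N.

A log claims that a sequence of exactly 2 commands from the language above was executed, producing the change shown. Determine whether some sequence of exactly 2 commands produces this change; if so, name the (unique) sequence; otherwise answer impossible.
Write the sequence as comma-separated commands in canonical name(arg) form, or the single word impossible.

spin(right), spin(right)

key: parked at (-1,2) the whole time — nothing moves the robot
begin: x=-1 y=2 heading=S
[1] after spin(right): x=-1 y=2 heading=W
[2] after spin(right): x=-1 y=2 heading=N
uniquely the one of 16 2-step routes that fits.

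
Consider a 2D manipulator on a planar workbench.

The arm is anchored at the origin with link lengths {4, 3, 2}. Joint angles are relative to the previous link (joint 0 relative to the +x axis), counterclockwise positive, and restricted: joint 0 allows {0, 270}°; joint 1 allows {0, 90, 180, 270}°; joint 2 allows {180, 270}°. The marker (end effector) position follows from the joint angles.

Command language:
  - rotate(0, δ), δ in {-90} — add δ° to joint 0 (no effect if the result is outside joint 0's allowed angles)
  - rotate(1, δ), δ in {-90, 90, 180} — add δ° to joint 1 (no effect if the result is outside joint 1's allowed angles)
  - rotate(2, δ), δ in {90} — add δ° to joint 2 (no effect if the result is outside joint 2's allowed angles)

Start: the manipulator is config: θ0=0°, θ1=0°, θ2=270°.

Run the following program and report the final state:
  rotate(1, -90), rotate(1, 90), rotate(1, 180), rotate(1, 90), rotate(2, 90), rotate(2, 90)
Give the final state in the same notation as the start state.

config: θ0=0°, θ1=270°, θ2=270°

initial: config: θ0=0°, θ1=0°, θ2=270°
t=1 rotate(1, -90) ⇒ config: θ0=0°, θ1=270°, θ2=270°
t=2 rotate(1, 90) ⇒ config: θ0=0°, θ1=0°, θ2=270°
t=3 rotate(1, 180) ⇒ config: θ0=0°, θ1=180°, θ2=270°
t=4 rotate(1, 90) ⇒ config: θ0=0°, θ1=270°, θ2=270°
t=5 rotate(2, 90) ⇒ config: θ0=0°, θ1=270°, θ2=270°
t=6 rotate(2, 90) ⇒ config: θ0=0°, θ1=270°, θ2=270°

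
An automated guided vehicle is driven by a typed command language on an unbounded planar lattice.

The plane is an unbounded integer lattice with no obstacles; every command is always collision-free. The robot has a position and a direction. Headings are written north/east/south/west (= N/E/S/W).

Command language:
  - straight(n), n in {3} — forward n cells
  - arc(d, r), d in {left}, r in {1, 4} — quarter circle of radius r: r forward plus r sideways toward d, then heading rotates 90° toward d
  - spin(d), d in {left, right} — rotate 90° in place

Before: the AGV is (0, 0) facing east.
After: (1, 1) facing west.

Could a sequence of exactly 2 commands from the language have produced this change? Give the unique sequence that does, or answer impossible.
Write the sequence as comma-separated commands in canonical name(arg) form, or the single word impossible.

arc(left, 1), spin(left)

key: running spin(left) before arc(left, 1) would end elsewhere — order is forced
from: (0, 0) facing east
step 1 (arc(left, 1)): (1, 1) facing north
step 2 (spin(left)): (1, 1) facing west
no rival 2-sequence matches.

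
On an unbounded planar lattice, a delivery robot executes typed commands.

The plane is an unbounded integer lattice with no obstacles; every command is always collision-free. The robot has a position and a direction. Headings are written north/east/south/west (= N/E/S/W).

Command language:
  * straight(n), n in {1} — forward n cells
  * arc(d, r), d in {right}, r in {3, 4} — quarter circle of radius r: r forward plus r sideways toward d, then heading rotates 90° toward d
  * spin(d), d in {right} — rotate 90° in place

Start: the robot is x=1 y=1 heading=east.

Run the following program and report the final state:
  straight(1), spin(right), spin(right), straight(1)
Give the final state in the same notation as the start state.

initial: x=1 y=1 heading=east
[1] after straight(1): x=2 y=1 heading=east
[2] after spin(right): x=2 y=1 heading=south
[3] after spin(right): x=2 y=1 heading=west
[4] after straight(1): x=1 y=1 heading=west

x=1 y=1 heading=west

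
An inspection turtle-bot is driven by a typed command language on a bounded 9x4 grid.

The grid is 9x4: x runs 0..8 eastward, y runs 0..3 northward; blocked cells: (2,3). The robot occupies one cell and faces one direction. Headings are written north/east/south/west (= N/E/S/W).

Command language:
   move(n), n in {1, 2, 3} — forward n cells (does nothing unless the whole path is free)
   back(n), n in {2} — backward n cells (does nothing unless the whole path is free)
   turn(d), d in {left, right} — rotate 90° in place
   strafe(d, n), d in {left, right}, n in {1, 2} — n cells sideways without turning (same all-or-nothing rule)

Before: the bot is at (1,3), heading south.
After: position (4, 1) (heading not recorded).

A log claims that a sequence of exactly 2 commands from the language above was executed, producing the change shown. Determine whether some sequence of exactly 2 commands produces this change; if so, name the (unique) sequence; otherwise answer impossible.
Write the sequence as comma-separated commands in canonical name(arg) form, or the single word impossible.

all 100 sequences checked — none match.

impossible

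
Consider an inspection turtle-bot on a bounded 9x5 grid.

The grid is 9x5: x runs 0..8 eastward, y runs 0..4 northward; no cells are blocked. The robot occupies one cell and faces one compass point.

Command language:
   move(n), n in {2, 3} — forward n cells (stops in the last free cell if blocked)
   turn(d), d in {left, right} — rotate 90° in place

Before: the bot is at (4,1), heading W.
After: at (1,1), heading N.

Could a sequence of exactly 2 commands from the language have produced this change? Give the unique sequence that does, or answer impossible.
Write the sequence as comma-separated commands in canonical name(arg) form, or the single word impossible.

key: running turn(right) before move(3) would end elsewhere — order is forced
begin: at (4,1), heading W
[1] after move(3): at (1,1), heading W
[2] after turn(right): at (1,1), heading N
uniquely the one of 16 2-step routes that fits.

move(3), turn(right)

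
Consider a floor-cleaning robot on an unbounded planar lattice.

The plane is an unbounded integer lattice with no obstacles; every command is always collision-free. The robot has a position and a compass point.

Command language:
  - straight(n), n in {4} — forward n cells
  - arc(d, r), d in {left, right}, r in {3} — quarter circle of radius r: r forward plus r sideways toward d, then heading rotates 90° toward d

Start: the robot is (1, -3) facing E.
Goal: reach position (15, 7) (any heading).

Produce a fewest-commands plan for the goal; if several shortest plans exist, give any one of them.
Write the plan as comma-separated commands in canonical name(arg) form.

start: (1, -3) facing E
1. straight(4) → (5, -3) facing E
2. straight(4) → (9, -3) facing E
3. arc(left, 3) → (12, 0) facing N
4. straight(4) → (12, 4) facing N
5. arc(right, 3) → (15, 7) facing E
no 4-step plan works, so 5 is optimal.

straight(4), straight(4), arc(left, 3), straight(4), arc(right, 3)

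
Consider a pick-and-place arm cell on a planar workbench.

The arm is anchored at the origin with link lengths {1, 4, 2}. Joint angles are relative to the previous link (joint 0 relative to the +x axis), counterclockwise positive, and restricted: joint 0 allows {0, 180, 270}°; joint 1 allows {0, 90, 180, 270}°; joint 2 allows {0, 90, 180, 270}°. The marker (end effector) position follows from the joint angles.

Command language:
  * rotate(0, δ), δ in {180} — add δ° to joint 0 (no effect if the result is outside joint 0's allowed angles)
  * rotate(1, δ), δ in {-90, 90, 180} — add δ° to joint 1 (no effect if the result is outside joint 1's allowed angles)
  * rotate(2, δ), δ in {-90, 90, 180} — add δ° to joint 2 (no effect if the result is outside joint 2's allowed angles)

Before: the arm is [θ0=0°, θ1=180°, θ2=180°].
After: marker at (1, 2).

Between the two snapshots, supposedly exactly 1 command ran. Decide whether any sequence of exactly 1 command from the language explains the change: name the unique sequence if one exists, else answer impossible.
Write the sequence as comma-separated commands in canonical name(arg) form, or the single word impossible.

initial: [θ0=0°, θ1=180°, θ2=180°]
step 1 (rotate(1, -90)): [θ0=0°, θ1=90°, θ2=180°]
no other 1-command option fits: unique.

rotate(1, -90)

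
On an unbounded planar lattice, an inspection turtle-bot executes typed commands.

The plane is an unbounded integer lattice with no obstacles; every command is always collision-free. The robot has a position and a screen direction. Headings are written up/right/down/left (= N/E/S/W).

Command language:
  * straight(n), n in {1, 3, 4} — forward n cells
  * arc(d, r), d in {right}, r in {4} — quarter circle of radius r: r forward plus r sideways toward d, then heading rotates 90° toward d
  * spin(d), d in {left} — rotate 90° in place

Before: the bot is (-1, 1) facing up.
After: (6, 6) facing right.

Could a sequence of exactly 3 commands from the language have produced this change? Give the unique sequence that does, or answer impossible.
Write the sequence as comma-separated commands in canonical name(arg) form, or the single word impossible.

straight(1), arc(right, 4), straight(3)

key: cell and facing (now E) both changed — the 3 commands mix motion and turning
begin: (-1, 1) facing up
1. straight(1) → (-1, 2) facing up
2. arc(right, 4) → (3, 6) facing right
3. straight(3) → (6, 6) facing right
no rival 3-sequence matches.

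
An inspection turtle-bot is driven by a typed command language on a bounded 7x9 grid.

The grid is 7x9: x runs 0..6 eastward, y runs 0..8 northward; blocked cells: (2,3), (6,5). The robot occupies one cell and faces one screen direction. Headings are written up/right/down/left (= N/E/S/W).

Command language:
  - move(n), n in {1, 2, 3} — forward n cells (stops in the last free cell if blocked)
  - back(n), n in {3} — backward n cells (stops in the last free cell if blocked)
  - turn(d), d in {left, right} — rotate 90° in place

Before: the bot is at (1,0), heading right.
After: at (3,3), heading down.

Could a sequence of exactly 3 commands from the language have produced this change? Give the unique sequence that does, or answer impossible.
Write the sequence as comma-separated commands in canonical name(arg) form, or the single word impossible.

key: running back(3) before move(2) would end elsewhere — order is forced
start: at (1,0), heading right
t=1 move(2) ⇒ at (3,0), heading right
t=2 turn(right) ⇒ at (3,0), heading down
t=3 back(3) ⇒ at (3,3), heading down
no other 3-command option fits: unique.

move(2), turn(right), back(3)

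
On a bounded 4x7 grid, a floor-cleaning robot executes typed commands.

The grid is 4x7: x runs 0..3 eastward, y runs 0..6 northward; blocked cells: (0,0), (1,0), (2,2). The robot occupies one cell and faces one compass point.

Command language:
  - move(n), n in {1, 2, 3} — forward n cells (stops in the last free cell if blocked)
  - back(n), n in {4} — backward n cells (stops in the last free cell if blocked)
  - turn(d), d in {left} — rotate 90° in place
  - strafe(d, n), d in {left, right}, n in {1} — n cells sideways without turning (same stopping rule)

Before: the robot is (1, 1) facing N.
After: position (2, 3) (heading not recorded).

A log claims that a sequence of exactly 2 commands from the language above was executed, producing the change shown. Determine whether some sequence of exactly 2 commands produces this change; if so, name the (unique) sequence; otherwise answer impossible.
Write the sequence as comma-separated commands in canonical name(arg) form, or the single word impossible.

move(2), strafe(right, 1)

key: order matters: swapping move(2) and strafe(right, 1) lands elsewhere
start: (1, 1) facing N
1. move(2) → (1, 3) facing N
2. strafe(right, 1) → (2, 3) facing N
uniquely the one of 49 2-step routes that fits.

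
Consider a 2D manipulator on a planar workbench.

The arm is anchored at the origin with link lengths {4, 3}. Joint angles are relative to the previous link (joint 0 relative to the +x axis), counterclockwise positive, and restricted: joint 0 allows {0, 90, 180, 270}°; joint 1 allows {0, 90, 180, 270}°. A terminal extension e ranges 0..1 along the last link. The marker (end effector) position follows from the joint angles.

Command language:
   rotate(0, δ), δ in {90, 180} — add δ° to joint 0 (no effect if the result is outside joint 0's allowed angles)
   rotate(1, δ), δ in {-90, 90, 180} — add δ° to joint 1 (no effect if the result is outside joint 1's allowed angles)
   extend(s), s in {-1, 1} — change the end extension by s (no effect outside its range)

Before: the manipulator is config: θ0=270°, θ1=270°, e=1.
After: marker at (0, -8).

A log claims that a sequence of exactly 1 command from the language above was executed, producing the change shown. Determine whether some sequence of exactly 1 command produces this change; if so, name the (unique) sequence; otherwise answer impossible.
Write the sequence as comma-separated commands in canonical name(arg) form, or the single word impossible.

from: config: θ0=270°, θ1=270°, e=1
step 1 (rotate(1, 90)): config: θ0=270°, θ1=0°, e=1
uniquely the one of 7 1-step routes that fits.

rotate(1, 90)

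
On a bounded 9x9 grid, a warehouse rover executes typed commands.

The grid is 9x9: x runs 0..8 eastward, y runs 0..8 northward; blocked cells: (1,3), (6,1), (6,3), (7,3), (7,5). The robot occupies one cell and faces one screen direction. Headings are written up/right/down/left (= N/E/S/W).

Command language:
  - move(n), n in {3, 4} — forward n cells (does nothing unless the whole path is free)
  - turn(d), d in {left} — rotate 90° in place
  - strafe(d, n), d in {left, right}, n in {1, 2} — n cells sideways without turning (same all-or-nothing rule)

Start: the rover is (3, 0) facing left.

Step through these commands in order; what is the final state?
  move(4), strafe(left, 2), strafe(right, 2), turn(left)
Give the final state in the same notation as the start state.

(3, 2) facing down

begin: (3, 0) facing left
step 1 (move(4)): (3, 0) facing left
step 2 (strafe(left, 2)): (3, 0) facing left
step 3 (strafe(right, 2)): (3, 2) facing left
step 4 (turn(left)): (3, 2) facing down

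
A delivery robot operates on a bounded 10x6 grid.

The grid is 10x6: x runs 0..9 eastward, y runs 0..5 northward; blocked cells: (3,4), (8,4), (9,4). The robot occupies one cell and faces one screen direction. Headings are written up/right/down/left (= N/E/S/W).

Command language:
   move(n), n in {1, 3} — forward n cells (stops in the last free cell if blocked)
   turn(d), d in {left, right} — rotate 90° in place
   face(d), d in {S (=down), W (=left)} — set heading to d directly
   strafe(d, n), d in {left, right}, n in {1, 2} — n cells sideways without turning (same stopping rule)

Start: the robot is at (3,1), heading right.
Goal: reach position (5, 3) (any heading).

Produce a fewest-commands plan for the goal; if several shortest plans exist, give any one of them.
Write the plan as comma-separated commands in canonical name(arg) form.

turn(left), move(3), strafe(right, 2)

start: at (3,1), heading right
[1] after turn(left): at (3,1), heading up
[2] after move(3): at (3,3), heading up
[3] after strafe(right, 2): at (5,3), heading up
minimal: 3 command(s), checked below 3.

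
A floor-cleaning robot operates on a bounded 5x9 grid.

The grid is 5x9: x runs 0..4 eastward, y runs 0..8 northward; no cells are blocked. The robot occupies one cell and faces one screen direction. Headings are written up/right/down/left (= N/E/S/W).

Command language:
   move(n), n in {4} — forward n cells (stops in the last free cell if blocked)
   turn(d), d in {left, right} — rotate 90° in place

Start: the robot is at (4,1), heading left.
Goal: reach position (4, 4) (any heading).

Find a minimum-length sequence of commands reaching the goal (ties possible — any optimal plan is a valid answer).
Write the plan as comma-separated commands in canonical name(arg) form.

turn(left), move(4), turn(right), turn(right), move(4)

begin: at (4,1), heading left
step 1 (turn(left)): at (4,1), heading down
step 2 (move(4)): at (4,0), heading down
step 3 (turn(right)): at (4,0), heading left
step 4 (turn(right)): at (4,0), heading up
step 5 (move(4)): at (4,4), heading up
minimal: 5 command(s), checked below 5.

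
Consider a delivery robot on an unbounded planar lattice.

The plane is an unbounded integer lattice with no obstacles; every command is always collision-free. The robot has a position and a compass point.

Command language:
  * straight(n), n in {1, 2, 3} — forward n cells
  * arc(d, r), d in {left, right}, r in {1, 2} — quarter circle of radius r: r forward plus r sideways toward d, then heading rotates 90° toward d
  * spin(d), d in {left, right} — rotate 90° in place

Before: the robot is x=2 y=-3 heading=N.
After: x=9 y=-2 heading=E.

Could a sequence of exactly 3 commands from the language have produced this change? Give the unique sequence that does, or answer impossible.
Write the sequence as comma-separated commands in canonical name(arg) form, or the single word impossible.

arc(right, 1), straight(3), straight(3)

key: running straight(3) before arc(right, 1) would end elsewhere — order is forced
t0: x=2 y=-3 heading=N
t=1 arc(right, 1) ⇒ x=3 y=-2 heading=E
t=2 straight(3) ⇒ x=6 y=-2 heading=E
t=3 straight(3) ⇒ x=9 y=-2 heading=E
all 729 alternatives checked — unique.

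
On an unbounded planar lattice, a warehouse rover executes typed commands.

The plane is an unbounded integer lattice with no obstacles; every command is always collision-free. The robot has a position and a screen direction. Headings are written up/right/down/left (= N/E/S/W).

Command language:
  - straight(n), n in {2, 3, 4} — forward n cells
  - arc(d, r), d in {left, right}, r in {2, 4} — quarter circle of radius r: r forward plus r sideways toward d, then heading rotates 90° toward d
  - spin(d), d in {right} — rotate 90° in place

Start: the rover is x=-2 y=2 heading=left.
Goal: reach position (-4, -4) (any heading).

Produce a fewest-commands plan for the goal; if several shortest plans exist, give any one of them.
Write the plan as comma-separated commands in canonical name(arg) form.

from: x=-2 y=2 heading=left
t=1 arc(left, 4) ⇒ x=-6 y=-2 heading=down
t=2 arc(left, 2) ⇒ x=-4 y=-4 heading=right
shorter routes all fall short; 2 is best.

arc(left, 4), arc(left, 2)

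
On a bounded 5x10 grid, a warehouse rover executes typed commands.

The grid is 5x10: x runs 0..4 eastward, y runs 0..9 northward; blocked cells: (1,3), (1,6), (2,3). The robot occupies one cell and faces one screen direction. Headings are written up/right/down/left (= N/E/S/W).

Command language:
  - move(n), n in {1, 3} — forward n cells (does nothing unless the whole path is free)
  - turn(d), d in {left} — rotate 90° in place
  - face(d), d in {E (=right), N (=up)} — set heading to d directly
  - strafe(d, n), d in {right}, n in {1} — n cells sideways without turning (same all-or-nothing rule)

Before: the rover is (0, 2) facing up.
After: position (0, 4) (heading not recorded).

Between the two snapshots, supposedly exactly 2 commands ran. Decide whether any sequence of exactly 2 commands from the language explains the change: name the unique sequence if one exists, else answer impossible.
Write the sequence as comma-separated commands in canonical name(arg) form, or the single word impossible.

move(1), move(1)

from: (0, 2) facing up
1. move(1) → (0, 3) facing up
2. move(1) → (0, 4) facing up
all 36 alternatives checked — unique.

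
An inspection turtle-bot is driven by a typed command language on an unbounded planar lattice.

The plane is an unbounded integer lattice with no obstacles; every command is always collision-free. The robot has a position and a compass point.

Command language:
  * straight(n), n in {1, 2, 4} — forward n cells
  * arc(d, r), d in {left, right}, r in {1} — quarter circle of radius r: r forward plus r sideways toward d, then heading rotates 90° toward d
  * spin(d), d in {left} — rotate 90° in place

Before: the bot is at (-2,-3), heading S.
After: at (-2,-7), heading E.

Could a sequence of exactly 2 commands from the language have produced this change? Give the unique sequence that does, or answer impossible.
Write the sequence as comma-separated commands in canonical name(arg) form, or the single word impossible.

straight(4), spin(left)

key: order matters: swapping straight(4) and spin(left) lands elsewhere
from: at (-2,-3), heading S
1. straight(4) → at (-2,-7), heading S
2. spin(left) → at (-2,-7), heading E
all 36 alternatives checked — unique.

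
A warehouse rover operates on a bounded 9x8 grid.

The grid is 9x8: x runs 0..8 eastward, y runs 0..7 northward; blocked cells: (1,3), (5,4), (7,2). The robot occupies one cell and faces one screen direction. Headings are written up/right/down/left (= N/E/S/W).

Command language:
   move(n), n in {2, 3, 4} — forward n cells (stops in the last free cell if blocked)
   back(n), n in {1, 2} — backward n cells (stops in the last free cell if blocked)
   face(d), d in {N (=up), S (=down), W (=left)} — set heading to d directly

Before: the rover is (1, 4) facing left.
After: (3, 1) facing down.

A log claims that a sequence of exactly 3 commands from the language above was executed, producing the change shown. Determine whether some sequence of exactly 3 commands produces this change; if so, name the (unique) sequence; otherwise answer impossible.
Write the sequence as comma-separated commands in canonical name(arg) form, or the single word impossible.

back(2), face(S), move(3)

key: order matters: swapping back(2) and move(3) lands elsewhere
from: (1, 4) facing left
1. back(2) → (3, 4) facing left
2. face(S) → (3, 4) facing down
3. move(3) → (3, 1) facing down
uniquely the one of 512 3-step routes that fits.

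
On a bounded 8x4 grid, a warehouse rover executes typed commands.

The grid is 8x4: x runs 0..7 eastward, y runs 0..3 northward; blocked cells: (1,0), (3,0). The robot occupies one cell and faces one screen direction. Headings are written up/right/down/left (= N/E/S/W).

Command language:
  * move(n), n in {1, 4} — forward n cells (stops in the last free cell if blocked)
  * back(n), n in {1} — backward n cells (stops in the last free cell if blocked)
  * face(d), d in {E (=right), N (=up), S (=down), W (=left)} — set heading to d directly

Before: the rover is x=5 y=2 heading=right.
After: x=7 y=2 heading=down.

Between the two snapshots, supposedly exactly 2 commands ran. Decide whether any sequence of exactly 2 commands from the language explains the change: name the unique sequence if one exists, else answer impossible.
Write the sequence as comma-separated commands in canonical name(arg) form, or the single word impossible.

key: order matters: swapping move(4) and face(S) lands elsewhere
from: x=5 y=2 heading=right
1. move(4) → x=7 y=2 heading=right
2. face(S) → x=7 y=2 heading=down
all 49 alternatives checked — unique.

move(4), face(S)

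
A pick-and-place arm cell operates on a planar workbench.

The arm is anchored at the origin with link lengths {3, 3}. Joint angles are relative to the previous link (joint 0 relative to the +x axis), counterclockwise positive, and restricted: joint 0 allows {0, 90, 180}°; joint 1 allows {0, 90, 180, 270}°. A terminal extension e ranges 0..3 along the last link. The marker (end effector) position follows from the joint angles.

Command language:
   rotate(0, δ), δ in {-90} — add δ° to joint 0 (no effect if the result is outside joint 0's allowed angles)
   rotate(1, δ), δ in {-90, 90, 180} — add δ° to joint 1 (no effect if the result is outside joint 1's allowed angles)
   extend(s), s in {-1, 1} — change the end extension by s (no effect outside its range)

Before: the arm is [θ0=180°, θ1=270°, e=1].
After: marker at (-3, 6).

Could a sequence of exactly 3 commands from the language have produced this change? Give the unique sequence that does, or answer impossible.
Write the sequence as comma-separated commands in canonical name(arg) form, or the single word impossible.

begin: [θ0=180°, θ1=270°, e=1]
[1] after extend(1): [θ0=180°, θ1=270°, e=2]
[2] after extend(1): [θ0=180°, θ1=270°, e=3]
[3] after extend(1): [θ0=180°, θ1=270°, e=3]
all 216 alternatives checked — unique.

extend(1), extend(1), extend(1)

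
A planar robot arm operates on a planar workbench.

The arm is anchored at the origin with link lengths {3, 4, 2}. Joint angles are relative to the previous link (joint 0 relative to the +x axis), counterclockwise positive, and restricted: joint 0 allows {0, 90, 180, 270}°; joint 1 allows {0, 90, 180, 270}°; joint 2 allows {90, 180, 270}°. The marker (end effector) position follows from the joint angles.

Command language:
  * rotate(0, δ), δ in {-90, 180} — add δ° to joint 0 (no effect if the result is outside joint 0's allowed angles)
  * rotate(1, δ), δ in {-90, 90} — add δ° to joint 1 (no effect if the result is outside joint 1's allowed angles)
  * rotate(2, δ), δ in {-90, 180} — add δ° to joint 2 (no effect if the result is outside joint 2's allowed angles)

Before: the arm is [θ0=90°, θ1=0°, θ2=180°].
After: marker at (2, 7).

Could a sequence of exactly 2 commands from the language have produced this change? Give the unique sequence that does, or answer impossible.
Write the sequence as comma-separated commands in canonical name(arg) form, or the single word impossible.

key: order matters: swapping rotate(2, -90) and rotate(2, 180) lands elsewhere
from: [θ0=90°, θ1=0°, θ2=180°]
[1] after rotate(2, -90): [θ0=90°, θ1=0°, θ2=90°]
[2] after rotate(2, 180): [θ0=90°, θ1=0°, θ2=270°]
all 36 alternatives checked — unique.

rotate(2, -90), rotate(2, 180)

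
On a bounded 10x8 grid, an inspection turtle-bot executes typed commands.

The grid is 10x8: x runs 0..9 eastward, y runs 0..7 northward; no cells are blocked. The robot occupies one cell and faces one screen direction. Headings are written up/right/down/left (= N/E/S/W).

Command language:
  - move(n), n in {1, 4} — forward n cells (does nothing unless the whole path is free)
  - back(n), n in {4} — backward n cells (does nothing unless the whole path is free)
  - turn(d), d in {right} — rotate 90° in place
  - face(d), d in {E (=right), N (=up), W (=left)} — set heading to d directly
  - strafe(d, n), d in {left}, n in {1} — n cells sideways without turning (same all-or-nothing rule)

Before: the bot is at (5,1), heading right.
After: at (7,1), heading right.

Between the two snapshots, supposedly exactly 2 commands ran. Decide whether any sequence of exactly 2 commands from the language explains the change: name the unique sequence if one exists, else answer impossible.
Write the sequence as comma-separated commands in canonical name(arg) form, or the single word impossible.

key: still facing E at the end — nothing in the sequence rotates
from: at (5,1), heading right
t=1 move(1) ⇒ at (6,1), heading right
t=2 move(1) ⇒ at (7,1), heading right
all 64 alternatives checked — unique.

move(1), move(1)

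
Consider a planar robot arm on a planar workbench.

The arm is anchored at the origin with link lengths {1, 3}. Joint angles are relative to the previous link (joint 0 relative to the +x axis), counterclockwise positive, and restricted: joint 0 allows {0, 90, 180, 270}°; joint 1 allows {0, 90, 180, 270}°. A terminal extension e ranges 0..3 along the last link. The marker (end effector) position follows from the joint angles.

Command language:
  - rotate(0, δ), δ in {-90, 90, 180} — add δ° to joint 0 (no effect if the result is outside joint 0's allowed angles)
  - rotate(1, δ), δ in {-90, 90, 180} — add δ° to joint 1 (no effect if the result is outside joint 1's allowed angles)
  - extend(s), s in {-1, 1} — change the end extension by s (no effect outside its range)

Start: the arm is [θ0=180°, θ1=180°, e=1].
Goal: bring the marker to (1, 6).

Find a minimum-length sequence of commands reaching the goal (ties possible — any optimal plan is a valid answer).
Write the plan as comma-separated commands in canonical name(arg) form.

begin: [θ0=180°, θ1=180°, e=1]
step 1 (extend(1)): [θ0=180°, θ1=180°, e=2]
step 2 (extend(1)): [θ0=180°, θ1=180°, e=3]
step 3 (rotate(1, -90)): [θ0=180°, θ1=90°, e=3]
step 4 (rotate(0, 180)): [θ0=0°, θ1=90°, e=3]
shorter routes all fall short; 4 is best.

extend(1), extend(1), rotate(1, -90), rotate(0, 180)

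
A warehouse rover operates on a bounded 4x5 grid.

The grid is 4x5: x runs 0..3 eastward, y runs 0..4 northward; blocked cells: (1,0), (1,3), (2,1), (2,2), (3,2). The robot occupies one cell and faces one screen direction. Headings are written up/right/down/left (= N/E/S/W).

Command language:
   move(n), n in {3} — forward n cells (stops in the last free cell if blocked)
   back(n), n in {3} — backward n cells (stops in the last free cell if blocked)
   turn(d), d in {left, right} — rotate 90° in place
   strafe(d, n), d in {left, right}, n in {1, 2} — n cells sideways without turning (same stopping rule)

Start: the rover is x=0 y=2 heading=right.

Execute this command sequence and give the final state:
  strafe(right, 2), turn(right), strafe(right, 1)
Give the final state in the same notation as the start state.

x=0 y=0 heading=down

start: x=0 y=2 heading=right
step 1 (strafe(right, 2)): x=0 y=0 heading=right
step 2 (turn(right)): x=0 y=0 heading=down
step 3 (strafe(right, 1)): x=0 y=0 heading=down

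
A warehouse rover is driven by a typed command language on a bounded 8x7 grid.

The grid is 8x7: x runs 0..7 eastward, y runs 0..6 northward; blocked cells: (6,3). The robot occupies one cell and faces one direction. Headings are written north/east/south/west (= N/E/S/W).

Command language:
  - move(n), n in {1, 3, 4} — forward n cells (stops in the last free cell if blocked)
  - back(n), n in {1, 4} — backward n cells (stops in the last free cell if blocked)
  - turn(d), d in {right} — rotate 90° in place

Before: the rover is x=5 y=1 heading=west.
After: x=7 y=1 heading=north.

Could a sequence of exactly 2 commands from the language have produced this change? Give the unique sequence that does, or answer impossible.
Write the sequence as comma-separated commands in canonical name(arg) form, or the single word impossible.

back(4), turn(right)

key: running turn(right) before back(4) would end elsewhere — order is forced
t0: x=5 y=1 heading=west
1. back(4) → x=7 y=1 heading=west
2. turn(right) → x=7 y=1 heading=north
no rival 2-sequence matches.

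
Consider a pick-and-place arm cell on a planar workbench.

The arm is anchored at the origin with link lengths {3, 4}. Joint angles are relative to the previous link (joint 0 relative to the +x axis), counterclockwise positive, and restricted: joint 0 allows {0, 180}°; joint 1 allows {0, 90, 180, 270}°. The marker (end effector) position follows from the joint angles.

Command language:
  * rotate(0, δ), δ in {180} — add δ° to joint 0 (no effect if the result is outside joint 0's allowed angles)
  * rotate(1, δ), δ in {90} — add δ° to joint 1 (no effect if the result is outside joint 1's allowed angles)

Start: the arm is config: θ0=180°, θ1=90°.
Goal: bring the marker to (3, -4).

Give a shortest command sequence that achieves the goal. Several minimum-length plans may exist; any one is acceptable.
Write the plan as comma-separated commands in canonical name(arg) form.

rotate(1, 90), rotate(1, 90), rotate(0, 180)

initial: config: θ0=180°, θ1=90°
step 1 (rotate(1, 90)): config: θ0=180°, θ1=180°
step 2 (rotate(1, 90)): config: θ0=180°, θ1=270°
step 3 (rotate(0, 180)): config: θ0=0°, θ1=270°
minimal: 3 command(s), checked below 3.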